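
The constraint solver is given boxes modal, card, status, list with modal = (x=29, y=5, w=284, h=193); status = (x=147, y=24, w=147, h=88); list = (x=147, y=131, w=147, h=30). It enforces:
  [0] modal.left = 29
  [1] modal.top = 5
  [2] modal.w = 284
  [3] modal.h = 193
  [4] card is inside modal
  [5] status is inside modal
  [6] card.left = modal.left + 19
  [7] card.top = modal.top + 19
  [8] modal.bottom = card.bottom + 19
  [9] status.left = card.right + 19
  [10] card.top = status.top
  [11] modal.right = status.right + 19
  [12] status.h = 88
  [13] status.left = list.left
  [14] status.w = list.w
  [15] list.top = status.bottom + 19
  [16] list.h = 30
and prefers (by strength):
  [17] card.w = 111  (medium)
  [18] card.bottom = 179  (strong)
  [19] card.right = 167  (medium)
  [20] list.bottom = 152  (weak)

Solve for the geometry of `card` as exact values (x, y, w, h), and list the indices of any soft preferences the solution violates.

card = (x=48, y=24, w=80, h=155)
violated soft preferences: 17, 19, 20

1. card.x = 48  [card.left = modal.left + 19]
2. card.y = 24  [card.top = modal.top + 19]
3. card.h = 155  [modal.bottom = card.bottom + 19]
4. card.w = 80  [status.left = card.right + 19]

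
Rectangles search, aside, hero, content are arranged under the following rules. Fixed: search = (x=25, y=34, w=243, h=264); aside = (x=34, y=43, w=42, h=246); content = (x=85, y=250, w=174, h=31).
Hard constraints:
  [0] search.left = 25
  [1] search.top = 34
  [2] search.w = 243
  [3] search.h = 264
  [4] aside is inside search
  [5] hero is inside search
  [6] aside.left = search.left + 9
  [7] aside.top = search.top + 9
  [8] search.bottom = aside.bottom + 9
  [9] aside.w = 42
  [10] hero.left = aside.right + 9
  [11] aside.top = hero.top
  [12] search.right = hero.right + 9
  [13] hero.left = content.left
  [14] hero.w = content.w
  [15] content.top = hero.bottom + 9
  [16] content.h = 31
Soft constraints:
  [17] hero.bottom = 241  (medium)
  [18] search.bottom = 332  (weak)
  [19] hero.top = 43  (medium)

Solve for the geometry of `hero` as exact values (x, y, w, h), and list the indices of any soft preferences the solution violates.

1. hero.x = 85  [hero.left = aside.right + 9]
2. hero.y = 43  [aside.top = hero.top]
3. hero.w = 174  [search.right = hero.right + 9]
4. hero.h = 198  [content.top = hero.bottom + 9]

hero = (x=85, y=43, w=174, h=198)
violated soft preferences: 18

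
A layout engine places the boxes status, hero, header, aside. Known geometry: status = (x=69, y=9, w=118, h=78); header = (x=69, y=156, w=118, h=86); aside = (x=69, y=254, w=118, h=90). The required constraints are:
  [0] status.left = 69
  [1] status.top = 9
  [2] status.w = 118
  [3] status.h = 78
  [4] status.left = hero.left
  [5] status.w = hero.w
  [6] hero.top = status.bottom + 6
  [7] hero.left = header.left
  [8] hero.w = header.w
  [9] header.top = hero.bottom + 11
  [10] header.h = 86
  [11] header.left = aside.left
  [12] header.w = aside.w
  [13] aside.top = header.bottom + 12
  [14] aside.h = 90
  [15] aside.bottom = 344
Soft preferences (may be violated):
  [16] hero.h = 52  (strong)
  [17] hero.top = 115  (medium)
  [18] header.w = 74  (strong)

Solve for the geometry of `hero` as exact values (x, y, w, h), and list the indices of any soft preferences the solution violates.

hero = (x=69, y=93, w=118, h=52)
violated soft preferences: 17, 18

1. hero.x = 69  [status.left = hero.left]
2. hero.w = 118  [status.w = hero.w]
3. hero.y = 93  [hero.top = status.bottom + 6]
4. hero.h = 52  [header.top = hero.bottom + 11]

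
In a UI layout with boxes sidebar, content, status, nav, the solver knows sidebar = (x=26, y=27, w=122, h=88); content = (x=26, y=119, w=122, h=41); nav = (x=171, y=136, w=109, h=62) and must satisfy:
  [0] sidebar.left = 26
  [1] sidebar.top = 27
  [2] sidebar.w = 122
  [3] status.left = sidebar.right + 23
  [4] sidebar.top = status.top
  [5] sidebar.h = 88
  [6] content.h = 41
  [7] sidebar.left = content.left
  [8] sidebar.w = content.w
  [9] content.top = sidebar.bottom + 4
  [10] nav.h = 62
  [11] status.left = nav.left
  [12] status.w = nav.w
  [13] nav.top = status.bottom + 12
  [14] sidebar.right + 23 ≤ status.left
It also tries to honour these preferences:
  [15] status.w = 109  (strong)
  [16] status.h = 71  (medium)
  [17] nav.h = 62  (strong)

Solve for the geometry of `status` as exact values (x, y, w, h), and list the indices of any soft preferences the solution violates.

1. status.x = 171  [status.left = sidebar.right + 23]
2. status.y = 27  [sidebar.top = status.top]
3. status.w = 109  [status.w = nav.w]
4. status.h = 97  [nav.top = status.bottom + 12]

status = (x=171, y=27, w=109, h=97)
violated soft preferences: 16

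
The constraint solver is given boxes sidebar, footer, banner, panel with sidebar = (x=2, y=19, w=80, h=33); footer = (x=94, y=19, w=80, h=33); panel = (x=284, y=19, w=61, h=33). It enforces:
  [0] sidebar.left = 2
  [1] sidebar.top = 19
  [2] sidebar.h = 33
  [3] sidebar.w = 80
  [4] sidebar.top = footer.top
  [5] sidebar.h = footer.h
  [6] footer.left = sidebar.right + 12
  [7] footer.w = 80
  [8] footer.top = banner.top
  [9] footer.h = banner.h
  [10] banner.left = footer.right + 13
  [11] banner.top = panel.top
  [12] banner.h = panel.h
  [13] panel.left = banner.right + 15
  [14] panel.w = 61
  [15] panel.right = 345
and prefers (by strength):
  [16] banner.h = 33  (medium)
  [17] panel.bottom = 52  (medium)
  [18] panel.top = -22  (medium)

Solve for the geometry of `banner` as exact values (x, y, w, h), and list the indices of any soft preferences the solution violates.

banner = (x=187, y=19, w=82, h=33)
violated soft preferences: 18

1. banner.y = 19  [footer.top = banner.top]
2. banner.h = 33  [footer.h = banner.h]
3. banner.x = 187  [banner.left = footer.right + 13]
4. banner.w = 82  [panel.left = banner.right + 15]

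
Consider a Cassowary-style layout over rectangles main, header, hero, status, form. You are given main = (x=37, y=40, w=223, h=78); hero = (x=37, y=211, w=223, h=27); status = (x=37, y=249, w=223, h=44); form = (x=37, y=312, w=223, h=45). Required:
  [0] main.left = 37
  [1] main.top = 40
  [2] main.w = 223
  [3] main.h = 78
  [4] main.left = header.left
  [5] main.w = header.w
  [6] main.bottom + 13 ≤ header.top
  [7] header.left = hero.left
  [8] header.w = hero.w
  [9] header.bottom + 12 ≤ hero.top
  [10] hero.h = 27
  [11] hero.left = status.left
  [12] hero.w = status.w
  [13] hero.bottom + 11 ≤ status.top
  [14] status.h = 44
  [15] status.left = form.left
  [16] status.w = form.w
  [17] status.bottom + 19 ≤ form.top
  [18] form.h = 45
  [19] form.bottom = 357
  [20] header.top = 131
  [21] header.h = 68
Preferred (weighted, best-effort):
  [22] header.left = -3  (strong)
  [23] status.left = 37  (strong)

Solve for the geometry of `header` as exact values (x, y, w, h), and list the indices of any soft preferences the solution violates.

1. header.x = 37  [main.left = header.left]
2. header.w = 223  [main.w = header.w]
3. header.y = 131  [header.top = 131]
4. header.h = 68  [header.h = 68]

header = (x=37, y=131, w=223, h=68)
violated soft preferences: 22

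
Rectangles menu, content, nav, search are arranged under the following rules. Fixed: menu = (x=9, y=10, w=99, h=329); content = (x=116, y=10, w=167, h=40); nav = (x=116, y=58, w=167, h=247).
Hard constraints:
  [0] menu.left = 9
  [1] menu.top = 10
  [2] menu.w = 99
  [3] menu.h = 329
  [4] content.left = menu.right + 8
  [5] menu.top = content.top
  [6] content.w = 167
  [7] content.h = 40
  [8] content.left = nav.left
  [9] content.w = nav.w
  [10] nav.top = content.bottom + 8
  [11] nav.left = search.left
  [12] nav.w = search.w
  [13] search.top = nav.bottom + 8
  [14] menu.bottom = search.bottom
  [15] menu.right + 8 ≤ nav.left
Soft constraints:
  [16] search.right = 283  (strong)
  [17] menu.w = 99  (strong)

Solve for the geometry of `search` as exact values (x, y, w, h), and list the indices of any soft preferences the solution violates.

search = (x=116, y=313, w=167, h=26)
violated soft preferences: none

1. search.x = 116  [nav.left = search.left]
2. search.w = 167  [nav.w = search.w]
3. search.y = 313  [search.top = nav.bottom + 8]
4. search.h = 26  [menu.bottom = search.bottom]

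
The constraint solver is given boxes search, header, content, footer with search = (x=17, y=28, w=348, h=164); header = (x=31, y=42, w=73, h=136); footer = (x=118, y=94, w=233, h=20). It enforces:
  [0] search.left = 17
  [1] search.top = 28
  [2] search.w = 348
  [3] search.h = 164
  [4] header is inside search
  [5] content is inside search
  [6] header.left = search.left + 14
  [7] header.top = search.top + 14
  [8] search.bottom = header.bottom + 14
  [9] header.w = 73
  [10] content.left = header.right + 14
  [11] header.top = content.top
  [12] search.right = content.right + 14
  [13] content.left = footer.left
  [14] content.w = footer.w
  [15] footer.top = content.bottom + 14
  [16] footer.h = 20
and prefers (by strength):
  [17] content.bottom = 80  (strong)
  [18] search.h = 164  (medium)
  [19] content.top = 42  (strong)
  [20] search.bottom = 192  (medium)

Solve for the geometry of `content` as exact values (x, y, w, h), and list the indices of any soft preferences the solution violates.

1. content.x = 118  [content.left = header.right + 14]
2. content.y = 42  [header.top = content.top]
3. content.w = 233  [search.right = content.right + 14]
4. content.h = 38  [footer.top = content.bottom + 14]

content = (x=118, y=42, w=233, h=38)
violated soft preferences: none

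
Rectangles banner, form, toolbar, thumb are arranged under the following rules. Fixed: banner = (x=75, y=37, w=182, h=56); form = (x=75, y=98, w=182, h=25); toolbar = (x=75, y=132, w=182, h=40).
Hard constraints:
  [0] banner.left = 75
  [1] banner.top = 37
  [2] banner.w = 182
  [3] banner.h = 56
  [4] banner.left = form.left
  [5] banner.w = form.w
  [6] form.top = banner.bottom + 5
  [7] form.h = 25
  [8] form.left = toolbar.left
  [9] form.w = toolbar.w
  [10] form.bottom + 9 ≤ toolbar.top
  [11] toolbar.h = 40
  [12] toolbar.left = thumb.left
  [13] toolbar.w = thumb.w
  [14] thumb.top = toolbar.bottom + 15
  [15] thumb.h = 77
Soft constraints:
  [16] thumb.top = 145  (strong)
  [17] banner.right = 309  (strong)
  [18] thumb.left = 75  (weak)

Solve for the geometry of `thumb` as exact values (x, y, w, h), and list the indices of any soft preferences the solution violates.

thumb = (x=75, y=187, w=182, h=77)
violated soft preferences: 16, 17

1. thumb.x = 75  [toolbar.left = thumb.left]
2. thumb.w = 182  [toolbar.w = thumb.w]
3. thumb.y = 187  [thumb.top = toolbar.bottom + 15]
4. thumb.h = 77  [thumb.h = 77]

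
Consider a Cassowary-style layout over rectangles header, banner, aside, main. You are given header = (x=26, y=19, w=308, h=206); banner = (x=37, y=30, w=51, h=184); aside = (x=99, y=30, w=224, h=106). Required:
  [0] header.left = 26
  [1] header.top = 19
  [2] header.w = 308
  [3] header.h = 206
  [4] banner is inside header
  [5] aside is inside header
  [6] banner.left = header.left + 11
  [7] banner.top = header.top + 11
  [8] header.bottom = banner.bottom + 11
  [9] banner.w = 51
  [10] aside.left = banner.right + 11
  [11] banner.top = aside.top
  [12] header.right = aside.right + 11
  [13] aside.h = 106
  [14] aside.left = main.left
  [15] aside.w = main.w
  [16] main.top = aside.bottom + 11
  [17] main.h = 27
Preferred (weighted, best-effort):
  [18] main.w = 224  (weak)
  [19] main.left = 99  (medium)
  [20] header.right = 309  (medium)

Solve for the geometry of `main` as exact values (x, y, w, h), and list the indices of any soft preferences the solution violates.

main = (x=99, y=147, w=224, h=27)
violated soft preferences: 20

1. main.x = 99  [aside.left = main.left]
2. main.w = 224  [aside.w = main.w]
3. main.y = 147  [main.top = aside.bottom + 11]
4. main.h = 27  [main.h = 27]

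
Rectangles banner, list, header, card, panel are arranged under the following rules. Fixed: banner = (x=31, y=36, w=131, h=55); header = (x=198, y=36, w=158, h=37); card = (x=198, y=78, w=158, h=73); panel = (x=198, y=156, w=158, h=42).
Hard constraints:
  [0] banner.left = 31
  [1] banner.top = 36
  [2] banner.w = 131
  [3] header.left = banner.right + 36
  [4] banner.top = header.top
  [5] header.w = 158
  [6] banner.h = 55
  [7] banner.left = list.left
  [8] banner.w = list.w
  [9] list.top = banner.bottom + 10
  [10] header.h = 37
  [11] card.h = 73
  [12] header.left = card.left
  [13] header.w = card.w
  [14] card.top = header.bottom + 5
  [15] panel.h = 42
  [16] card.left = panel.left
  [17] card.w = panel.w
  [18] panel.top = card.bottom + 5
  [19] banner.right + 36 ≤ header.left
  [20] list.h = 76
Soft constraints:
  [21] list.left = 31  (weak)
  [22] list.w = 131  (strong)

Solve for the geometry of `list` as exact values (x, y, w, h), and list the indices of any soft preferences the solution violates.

list = (x=31, y=101, w=131, h=76)
violated soft preferences: none

1. list.x = 31  [banner.left = list.left]
2. list.w = 131  [banner.w = list.w]
3. list.y = 101  [list.top = banner.bottom + 10]
4. list.h = 76  [list.h = 76]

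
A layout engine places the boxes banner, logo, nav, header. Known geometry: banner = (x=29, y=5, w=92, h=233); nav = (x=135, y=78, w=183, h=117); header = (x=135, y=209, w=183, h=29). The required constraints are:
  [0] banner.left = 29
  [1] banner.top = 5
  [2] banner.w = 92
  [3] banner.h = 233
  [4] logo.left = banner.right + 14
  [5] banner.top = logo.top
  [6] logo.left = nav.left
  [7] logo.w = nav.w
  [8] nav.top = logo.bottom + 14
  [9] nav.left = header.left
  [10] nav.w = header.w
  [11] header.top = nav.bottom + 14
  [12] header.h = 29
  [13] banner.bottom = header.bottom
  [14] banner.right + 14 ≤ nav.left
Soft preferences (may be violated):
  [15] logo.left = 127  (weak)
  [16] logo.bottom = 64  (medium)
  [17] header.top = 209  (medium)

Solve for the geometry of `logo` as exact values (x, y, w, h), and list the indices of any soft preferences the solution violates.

1. logo.x = 135  [logo.left = banner.right + 14]
2. logo.y = 5  [banner.top = logo.top]
3. logo.w = 183  [logo.w = nav.w]
4. logo.h = 59  [nav.top = logo.bottom + 14]

logo = (x=135, y=5, w=183, h=59)
violated soft preferences: 15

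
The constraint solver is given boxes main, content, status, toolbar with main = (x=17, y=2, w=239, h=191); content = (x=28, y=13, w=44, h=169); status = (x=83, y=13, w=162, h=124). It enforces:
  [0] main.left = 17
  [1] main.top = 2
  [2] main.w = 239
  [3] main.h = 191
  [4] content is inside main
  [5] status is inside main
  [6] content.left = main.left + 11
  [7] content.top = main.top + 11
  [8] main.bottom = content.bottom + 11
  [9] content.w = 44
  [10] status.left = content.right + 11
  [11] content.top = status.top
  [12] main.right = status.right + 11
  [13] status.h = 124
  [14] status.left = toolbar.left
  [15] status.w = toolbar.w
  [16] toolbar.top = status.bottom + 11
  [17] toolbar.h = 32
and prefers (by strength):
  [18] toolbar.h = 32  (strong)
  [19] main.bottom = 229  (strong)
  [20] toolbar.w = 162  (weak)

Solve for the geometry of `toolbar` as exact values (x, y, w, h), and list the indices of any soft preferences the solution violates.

toolbar = (x=83, y=148, w=162, h=32)
violated soft preferences: 19

1. toolbar.x = 83  [status.left = toolbar.left]
2. toolbar.w = 162  [status.w = toolbar.w]
3. toolbar.y = 148  [toolbar.top = status.bottom + 11]
4. toolbar.h = 32  [toolbar.h = 32]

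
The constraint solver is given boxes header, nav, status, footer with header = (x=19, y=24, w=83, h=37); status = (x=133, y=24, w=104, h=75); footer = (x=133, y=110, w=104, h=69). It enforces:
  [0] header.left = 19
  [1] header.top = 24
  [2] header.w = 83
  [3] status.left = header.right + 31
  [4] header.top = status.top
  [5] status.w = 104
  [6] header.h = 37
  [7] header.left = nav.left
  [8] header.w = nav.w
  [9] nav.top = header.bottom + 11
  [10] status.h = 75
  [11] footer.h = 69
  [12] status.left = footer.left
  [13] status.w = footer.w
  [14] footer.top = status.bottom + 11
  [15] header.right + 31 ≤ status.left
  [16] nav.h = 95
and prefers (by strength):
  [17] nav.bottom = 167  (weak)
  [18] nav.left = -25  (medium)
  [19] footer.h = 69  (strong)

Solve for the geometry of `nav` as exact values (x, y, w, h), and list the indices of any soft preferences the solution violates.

nav = (x=19, y=72, w=83, h=95)
violated soft preferences: 18

1. nav.x = 19  [header.left = nav.left]
2. nav.w = 83  [header.w = nav.w]
3. nav.y = 72  [nav.top = header.bottom + 11]
4. nav.h = 95  [nav.h = 95]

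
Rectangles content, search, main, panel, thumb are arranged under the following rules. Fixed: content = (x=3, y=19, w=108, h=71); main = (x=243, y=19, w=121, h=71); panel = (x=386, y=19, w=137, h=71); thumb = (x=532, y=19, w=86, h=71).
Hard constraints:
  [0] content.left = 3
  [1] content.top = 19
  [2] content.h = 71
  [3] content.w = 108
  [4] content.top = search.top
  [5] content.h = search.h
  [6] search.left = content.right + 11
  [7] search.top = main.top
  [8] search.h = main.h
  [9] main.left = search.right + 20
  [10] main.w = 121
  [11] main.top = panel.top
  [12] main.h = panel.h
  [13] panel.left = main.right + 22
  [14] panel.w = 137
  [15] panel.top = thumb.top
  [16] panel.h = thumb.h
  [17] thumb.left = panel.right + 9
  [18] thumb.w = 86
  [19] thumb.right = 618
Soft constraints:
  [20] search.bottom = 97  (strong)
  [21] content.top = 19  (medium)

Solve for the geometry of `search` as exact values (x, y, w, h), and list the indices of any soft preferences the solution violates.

search = (x=122, y=19, w=101, h=71)
violated soft preferences: 20

1. search.y = 19  [content.top = search.top]
2. search.h = 71  [content.h = search.h]
3. search.x = 122  [search.left = content.right + 11]
4. search.w = 101  [main.left = search.right + 20]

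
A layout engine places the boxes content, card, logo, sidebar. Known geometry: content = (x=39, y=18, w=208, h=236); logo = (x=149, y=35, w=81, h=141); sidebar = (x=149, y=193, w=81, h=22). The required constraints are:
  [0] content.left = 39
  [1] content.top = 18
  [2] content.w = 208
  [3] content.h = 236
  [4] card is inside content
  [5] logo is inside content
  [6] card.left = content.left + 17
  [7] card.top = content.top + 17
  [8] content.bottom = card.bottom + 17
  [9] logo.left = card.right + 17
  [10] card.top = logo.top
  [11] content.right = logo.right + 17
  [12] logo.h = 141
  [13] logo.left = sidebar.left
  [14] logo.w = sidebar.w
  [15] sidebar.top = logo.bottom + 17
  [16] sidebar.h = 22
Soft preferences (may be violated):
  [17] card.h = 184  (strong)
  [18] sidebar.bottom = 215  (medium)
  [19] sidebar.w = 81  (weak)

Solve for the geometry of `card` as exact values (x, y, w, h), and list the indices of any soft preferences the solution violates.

card = (x=56, y=35, w=76, h=202)
violated soft preferences: 17

1. card.x = 56  [card.left = content.left + 17]
2. card.y = 35  [card.top = content.top + 17]
3. card.h = 202  [content.bottom = card.bottom + 17]
4. card.w = 76  [logo.left = card.right + 17]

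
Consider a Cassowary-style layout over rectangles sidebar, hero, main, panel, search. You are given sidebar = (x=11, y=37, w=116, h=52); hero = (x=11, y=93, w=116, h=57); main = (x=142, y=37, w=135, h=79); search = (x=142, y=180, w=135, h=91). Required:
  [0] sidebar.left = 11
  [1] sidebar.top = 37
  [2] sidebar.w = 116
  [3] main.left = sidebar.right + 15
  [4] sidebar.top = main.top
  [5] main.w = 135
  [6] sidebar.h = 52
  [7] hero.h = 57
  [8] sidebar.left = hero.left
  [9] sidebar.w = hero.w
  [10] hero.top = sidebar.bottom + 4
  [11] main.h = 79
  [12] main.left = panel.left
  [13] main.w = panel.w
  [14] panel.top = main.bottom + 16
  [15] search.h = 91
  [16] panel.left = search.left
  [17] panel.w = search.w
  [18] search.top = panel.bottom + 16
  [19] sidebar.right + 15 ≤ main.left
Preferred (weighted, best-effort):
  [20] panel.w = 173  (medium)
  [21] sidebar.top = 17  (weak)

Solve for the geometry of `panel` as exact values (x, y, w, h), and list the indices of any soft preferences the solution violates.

panel = (x=142, y=132, w=135, h=32)
violated soft preferences: 20, 21

1. panel.x = 142  [main.left = panel.left]
2. panel.w = 135  [main.w = panel.w]
3. panel.y = 132  [panel.top = main.bottom + 16]
4. panel.h = 32  [search.top = panel.bottom + 16]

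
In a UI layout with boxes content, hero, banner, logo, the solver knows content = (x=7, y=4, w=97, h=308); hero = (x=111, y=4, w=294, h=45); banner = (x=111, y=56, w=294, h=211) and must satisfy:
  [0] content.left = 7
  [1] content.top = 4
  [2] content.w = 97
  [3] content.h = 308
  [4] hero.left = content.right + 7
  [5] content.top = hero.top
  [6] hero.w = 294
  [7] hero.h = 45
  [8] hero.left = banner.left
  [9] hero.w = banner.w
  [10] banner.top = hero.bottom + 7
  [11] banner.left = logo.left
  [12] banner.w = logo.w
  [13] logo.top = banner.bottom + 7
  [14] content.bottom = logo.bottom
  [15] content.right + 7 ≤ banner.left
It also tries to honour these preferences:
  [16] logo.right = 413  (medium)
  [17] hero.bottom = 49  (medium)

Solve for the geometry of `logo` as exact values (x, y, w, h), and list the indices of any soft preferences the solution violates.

logo = (x=111, y=274, w=294, h=38)
violated soft preferences: 16

1. logo.x = 111  [banner.left = logo.left]
2. logo.w = 294  [banner.w = logo.w]
3. logo.y = 274  [logo.top = banner.bottom + 7]
4. logo.h = 38  [content.bottom = logo.bottom]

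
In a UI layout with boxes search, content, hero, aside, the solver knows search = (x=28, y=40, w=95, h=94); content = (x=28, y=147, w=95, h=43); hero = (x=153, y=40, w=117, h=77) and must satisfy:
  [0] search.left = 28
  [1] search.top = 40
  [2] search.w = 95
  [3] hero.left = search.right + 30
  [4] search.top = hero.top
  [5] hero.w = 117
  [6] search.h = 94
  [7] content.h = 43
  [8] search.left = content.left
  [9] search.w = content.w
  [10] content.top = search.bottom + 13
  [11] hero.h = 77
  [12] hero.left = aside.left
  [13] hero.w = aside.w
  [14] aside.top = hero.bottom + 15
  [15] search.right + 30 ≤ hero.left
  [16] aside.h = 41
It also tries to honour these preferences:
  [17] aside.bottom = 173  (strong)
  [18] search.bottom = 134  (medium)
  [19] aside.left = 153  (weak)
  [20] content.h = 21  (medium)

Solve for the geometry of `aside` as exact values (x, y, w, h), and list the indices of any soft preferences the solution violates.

1. aside.x = 153  [hero.left = aside.left]
2. aside.w = 117  [hero.w = aside.w]
3. aside.y = 132  [aside.top = hero.bottom + 15]
4. aside.h = 41  [aside.h = 41]

aside = (x=153, y=132, w=117, h=41)
violated soft preferences: 20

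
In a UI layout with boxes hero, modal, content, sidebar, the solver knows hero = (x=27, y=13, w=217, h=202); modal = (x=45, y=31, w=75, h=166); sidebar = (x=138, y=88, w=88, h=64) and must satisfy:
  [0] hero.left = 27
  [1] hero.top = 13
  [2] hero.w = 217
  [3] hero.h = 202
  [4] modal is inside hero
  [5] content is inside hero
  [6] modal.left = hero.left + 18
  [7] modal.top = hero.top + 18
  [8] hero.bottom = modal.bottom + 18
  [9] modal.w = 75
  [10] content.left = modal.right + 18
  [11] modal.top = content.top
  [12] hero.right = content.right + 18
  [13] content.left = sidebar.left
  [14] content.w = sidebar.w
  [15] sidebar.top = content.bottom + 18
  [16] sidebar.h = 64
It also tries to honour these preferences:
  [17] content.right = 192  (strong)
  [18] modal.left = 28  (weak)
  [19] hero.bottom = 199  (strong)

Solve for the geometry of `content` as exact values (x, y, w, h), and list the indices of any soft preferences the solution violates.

1. content.x = 138  [content.left = modal.right + 18]
2. content.y = 31  [modal.top = content.top]
3. content.w = 88  [hero.right = content.right + 18]
4. content.h = 39  [sidebar.top = content.bottom + 18]

content = (x=138, y=31, w=88, h=39)
violated soft preferences: 17, 18, 19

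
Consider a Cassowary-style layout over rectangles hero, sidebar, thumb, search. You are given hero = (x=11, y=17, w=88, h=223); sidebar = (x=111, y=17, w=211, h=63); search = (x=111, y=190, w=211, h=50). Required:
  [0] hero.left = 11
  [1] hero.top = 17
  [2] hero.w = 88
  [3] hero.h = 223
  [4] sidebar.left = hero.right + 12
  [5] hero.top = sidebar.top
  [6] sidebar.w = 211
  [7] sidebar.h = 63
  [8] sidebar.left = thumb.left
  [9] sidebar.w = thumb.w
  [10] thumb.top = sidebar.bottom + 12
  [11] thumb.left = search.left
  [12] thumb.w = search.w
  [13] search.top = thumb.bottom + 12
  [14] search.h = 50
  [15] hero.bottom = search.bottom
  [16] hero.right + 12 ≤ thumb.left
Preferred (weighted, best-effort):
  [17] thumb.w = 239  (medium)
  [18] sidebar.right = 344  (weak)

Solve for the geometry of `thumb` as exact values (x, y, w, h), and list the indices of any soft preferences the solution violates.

thumb = (x=111, y=92, w=211, h=86)
violated soft preferences: 17, 18

1. thumb.x = 111  [sidebar.left = thumb.left]
2. thumb.w = 211  [sidebar.w = thumb.w]
3. thumb.y = 92  [thumb.top = sidebar.bottom + 12]
4. thumb.h = 86  [search.top = thumb.bottom + 12]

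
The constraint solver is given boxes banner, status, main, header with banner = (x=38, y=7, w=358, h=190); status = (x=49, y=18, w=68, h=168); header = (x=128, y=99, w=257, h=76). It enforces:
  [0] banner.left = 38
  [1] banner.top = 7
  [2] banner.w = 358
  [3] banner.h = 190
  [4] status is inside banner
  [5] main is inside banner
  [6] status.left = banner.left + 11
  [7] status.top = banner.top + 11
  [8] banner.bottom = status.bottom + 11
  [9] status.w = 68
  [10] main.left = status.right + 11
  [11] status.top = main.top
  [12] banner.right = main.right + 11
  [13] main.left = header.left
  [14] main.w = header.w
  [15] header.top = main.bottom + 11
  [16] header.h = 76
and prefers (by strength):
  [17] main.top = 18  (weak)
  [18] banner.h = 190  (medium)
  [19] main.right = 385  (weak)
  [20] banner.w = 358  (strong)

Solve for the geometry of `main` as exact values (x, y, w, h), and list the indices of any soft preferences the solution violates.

1. main.x = 128  [main.left = status.right + 11]
2. main.y = 18  [status.top = main.top]
3. main.w = 257  [banner.right = main.right + 11]
4. main.h = 70  [header.top = main.bottom + 11]

main = (x=128, y=18, w=257, h=70)
violated soft preferences: none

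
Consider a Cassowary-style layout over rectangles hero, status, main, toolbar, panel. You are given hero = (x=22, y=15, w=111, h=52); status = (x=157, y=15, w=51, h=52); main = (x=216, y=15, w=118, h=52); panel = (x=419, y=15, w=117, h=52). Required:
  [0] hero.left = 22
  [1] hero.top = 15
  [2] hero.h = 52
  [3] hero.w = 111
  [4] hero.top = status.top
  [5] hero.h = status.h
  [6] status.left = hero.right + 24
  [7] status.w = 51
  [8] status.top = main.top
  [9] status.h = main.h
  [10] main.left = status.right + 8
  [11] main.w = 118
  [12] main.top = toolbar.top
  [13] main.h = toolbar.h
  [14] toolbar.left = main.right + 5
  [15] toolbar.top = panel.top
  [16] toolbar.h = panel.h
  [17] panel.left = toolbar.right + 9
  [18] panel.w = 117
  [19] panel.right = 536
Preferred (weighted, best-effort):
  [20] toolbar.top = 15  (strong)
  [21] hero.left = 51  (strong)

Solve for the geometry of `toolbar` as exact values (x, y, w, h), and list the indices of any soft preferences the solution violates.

toolbar = (x=339, y=15, w=71, h=52)
violated soft preferences: 21

1. toolbar.y = 15  [main.top = toolbar.top]
2. toolbar.h = 52  [main.h = toolbar.h]
3. toolbar.x = 339  [toolbar.left = main.right + 5]
4. toolbar.w = 71  [panel.left = toolbar.right + 9]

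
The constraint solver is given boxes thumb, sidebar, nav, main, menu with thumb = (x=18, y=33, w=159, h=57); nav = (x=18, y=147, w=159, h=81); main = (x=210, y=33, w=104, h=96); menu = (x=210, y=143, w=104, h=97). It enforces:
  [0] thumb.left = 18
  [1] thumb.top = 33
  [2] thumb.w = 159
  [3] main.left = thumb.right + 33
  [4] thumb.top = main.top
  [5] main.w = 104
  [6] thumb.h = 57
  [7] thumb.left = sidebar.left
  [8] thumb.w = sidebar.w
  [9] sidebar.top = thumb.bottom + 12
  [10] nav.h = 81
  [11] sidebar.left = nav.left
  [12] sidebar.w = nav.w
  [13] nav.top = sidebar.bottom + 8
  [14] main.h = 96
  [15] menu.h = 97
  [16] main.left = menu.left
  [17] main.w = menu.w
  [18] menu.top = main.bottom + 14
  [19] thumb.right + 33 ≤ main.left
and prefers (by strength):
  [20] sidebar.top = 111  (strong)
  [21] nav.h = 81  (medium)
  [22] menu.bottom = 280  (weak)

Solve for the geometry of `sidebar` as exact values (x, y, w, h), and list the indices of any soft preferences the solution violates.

sidebar = (x=18, y=102, w=159, h=37)
violated soft preferences: 20, 22

1. sidebar.x = 18  [thumb.left = sidebar.left]
2. sidebar.w = 159  [thumb.w = sidebar.w]
3. sidebar.y = 102  [sidebar.top = thumb.bottom + 12]
4. sidebar.h = 37  [nav.top = sidebar.bottom + 8]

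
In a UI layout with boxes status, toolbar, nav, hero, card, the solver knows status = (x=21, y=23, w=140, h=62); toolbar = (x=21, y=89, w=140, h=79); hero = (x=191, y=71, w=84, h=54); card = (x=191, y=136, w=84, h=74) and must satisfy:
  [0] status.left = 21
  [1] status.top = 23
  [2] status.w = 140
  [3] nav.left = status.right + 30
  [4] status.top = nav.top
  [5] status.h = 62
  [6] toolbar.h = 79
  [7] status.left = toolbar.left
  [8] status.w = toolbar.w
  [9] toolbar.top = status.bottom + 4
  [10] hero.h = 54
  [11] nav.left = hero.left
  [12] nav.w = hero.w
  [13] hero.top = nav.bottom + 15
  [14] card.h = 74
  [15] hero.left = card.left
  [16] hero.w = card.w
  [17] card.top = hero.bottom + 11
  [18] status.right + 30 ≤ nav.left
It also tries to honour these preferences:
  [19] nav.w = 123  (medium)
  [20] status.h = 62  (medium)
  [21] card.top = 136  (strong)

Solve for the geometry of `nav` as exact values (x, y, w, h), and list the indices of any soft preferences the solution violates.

nav = (x=191, y=23, w=84, h=33)
violated soft preferences: 19

1. nav.x = 191  [nav.left = status.right + 30]
2. nav.y = 23  [status.top = nav.top]
3. nav.w = 84  [nav.w = hero.w]
4. nav.h = 33  [hero.top = nav.bottom + 15]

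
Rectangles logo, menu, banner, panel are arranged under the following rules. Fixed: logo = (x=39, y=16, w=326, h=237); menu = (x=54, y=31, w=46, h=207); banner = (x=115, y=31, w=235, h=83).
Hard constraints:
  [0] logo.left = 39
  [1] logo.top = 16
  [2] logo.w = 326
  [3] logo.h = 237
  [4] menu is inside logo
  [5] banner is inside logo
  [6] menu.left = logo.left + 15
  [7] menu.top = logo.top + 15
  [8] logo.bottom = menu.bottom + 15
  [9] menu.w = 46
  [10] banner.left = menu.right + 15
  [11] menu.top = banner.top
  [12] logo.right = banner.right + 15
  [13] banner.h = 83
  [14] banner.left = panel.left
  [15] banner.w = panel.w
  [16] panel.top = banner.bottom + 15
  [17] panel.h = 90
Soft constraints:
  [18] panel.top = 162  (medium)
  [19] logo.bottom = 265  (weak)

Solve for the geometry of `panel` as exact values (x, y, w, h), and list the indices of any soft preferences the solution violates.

panel = (x=115, y=129, w=235, h=90)
violated soft preferences: 18, 19

1. panel.x = 115  [banner.left = panel.left]
2. panel.w = 235  [banner.w = panel.w]
3. panel.y = 129  [panel.top = banner.bottom + 15]
4. panel.h = 90  [panel.h = 90]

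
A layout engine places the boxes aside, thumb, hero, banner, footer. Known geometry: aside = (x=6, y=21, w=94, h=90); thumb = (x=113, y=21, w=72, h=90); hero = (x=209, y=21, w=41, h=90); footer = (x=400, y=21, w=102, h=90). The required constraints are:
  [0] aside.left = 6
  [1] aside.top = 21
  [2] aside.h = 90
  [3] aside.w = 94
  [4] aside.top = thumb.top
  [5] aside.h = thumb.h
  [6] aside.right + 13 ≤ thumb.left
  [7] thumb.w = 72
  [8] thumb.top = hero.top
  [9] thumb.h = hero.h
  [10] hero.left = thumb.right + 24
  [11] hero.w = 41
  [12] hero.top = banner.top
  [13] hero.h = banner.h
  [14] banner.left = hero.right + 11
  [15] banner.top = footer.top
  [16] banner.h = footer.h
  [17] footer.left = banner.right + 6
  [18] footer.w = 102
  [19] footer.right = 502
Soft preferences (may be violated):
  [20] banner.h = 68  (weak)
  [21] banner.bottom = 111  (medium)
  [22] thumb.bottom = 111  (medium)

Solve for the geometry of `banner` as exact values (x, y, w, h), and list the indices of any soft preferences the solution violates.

1. banner.y = 21  [hero.top = banner.top]
2. banner.h = 90  [hero.h = banner.h]
3. banner.x = 261  [banner.left = hero.right + 11]
4. banner.w = 133  [footer.left = banner.right + 6]

banner = (x=261, y=21, w=133, h=90)
violated soft preferences: 20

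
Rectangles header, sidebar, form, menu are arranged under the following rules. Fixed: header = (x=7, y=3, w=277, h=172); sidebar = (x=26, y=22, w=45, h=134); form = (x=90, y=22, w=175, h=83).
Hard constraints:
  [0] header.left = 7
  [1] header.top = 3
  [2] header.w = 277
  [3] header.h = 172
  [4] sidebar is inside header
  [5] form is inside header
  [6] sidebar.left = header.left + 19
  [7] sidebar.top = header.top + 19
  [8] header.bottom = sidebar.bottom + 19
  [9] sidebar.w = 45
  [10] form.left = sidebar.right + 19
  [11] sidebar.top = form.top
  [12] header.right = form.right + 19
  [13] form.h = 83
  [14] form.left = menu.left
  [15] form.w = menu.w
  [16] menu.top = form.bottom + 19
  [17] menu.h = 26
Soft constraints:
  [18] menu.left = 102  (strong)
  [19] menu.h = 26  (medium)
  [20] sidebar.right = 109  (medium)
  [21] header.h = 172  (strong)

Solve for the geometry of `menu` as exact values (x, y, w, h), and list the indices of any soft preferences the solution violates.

menu = (x=90, y=124, w=175, h=26)
violated soft preferences: 18, 20

1. menu.x = 90  [form.left = menu.left]
2. menu.w = 175  [form.w = menu.w]
3. menu.y = 124  [menu.top = form.bottom + 19]
4. menu.h = 26  [menu.h = 26]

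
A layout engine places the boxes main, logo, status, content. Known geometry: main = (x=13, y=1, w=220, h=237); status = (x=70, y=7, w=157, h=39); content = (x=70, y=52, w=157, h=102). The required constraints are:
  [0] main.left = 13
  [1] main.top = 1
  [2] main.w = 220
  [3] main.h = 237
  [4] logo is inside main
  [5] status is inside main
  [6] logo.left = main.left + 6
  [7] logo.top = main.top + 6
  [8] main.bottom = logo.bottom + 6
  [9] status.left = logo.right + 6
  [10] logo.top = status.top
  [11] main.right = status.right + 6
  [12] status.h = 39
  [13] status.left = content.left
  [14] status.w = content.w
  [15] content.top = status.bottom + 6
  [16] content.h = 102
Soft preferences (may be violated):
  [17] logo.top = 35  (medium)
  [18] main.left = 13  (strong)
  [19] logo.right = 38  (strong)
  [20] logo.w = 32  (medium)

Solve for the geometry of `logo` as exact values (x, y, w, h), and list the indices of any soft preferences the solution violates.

logo = (x=19, y=7, w=45, h=225)
violated soft preferences: 17, 19, 20

1. logo.x = 19  [logo.left = main.left + 6]
2. logo.y = 7  [logo.top = main.top + 6]
3. logo.h = 225  [main.bottom = logo.bottom + 6]
4. logo.w = 45  [status.left = logo.right + 6]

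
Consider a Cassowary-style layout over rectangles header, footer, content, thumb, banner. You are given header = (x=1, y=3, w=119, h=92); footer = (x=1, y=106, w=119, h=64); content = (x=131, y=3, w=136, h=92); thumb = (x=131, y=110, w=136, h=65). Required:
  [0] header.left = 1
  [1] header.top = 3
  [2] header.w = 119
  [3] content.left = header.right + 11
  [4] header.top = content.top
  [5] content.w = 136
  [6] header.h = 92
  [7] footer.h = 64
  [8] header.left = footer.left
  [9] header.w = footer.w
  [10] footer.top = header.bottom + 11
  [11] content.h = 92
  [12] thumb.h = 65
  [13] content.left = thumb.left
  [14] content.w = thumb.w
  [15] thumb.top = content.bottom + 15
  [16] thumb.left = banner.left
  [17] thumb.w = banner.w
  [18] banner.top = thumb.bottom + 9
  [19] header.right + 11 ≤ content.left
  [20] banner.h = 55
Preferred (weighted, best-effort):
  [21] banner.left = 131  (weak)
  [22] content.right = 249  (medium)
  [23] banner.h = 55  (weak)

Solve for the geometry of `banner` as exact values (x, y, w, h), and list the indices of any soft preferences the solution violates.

1. banner.x = 131  [thumb.left = banner.left]
2. banner.w = 136  [thumb.w = banner.w]
3. banner.y = 184  [banner.top = thumb.bottom + 9]
4. banner.h = 55  [banner.h = 55]

banner = (x=131, y=184, w=136, h=55)
violated soft preferences: 22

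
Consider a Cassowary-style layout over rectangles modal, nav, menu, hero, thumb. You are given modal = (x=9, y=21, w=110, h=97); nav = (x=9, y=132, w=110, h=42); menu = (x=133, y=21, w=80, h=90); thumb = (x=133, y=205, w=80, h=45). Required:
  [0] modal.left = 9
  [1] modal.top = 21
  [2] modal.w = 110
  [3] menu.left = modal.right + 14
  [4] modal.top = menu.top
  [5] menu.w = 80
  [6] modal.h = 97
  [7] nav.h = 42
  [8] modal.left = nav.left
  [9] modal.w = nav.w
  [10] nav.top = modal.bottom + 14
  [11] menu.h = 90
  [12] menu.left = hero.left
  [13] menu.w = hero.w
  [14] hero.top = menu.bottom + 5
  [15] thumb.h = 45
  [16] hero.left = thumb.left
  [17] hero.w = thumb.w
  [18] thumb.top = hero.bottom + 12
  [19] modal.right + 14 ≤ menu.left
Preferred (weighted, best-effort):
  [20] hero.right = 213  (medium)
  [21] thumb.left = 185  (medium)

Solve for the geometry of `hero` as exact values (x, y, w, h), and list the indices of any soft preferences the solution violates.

hero = (x=133, y=116, w=80, h=77)
violated soft preferences: 21

1. hero.x = 133  [menu.left = hero.left]
2. hero.w = 80  [menu.w = hero.w]
3. hero.y = 116  [hero.top = menu.bottom + 5]
4. hero.h = 77  [thumb.top = hero.bottom + 12]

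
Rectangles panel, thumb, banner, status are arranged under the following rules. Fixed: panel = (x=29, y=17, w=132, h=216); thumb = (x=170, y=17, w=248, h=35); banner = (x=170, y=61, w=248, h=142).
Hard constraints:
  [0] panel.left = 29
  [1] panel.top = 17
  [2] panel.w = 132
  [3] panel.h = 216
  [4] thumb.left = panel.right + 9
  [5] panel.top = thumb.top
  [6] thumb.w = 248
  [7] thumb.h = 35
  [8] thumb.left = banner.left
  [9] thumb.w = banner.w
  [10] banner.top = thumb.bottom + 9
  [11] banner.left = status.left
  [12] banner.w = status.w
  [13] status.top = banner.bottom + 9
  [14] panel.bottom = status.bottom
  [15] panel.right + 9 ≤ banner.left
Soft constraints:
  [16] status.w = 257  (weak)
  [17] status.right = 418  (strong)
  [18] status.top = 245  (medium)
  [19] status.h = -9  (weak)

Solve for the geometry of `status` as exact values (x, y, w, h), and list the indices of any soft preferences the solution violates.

1. status.x = 170  [banner.left = status.left]
2. status.w = 248  [banner.w = status.w]
3. status.y = 212  [status.top = banner.bottom + 9]
4. status.h = 21  [panel.bottom = status.bottom]

status = (x=170, y=212, w=248, h=21)
violated soft preferences: 16, 18, 19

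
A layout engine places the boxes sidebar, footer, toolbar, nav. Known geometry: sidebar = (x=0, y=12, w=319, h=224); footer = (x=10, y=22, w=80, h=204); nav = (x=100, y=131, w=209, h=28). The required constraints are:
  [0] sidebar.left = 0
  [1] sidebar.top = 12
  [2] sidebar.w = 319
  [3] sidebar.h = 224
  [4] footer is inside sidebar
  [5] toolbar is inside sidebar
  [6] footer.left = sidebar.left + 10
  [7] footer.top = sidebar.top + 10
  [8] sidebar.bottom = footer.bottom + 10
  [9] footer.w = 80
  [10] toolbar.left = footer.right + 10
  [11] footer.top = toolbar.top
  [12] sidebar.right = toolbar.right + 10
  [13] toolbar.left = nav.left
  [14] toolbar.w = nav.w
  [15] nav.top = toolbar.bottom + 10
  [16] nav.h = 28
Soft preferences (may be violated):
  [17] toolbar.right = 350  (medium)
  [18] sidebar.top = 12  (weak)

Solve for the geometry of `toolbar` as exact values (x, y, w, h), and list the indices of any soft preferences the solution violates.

toolbar = (x=100, y=22, w=209, h=99)
violated soft preferences: 17

1. toolbar.x = 100  [toolbar.left = footer.right + 10]
2. toolbar.y = 22  [footer.top = toolbar.top]
3. toolbar.w = 209  [sidebar.right = toolbar.right + 10]
4. toolbar.h = 99  [nav.top = toolbar.bottom + 10]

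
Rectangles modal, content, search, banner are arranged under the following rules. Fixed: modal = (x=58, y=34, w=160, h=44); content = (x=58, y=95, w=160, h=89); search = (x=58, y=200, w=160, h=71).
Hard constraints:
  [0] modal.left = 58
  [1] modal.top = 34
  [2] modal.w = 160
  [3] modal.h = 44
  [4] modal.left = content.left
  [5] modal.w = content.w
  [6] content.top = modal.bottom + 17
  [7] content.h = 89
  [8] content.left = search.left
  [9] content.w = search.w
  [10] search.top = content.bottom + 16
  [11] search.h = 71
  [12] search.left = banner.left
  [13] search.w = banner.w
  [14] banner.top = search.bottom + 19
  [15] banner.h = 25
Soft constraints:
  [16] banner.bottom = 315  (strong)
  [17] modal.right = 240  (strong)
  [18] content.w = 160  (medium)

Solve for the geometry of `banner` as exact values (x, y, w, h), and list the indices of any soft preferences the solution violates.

banner = (x=58, y=290, w=160, h=25)
violated soft preferences: 17

1. banner.x = 58  [search.left = banner.left]
2. banner.w = 160  [search.w = banner.w]
3. banner.y = 290  [banner.top = search.bottom + 19]
4. banner.h = 25  [banner.h = 25]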